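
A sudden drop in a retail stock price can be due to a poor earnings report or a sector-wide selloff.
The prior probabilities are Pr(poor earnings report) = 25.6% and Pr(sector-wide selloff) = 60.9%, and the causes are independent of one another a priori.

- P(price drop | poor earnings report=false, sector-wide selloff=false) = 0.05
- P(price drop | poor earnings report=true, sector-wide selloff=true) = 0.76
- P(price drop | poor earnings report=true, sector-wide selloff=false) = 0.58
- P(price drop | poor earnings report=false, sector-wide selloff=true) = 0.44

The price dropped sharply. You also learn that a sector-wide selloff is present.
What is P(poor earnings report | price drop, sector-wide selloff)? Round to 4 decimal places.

P(poor earnings report | price drop, sector-wide selloff) ≈ 0.3728

P(price drop | sector-wide selloff) = 0.44*0.744 + 0.76*0.256 = 0.327360 + 0.194560 = 0.521920
The poor earnings report-present share is 0.76*0.256 = 0.194560.
So P(poor earnings report | price drop, sector-wide selloff) = 0.194560/0.521920 ≈ 0.3728.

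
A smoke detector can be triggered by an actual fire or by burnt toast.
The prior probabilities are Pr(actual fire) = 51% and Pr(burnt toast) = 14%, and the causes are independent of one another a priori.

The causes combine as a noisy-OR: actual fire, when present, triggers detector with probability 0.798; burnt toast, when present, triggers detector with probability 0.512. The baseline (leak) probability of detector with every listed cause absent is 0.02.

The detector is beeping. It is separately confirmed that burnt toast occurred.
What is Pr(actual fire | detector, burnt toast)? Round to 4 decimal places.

Under noisy-OR, P(detector | causes) = 1 − (1−0.02)·∏(1−qᵢ) over the active causes.
Numerator (weight on configurations with actual fire): 0.903396·0.51 = 0.460732
Denominator P(detector | burnt toast): 0.52176·0.49 + 0.903396·0.51 = 0.716394
P(actual fire | detector, burnt toast) = 0.460732/0.716394 ≈ 0.6431

Pr(actual fire | detector, burnt toast) ≈ 0.6431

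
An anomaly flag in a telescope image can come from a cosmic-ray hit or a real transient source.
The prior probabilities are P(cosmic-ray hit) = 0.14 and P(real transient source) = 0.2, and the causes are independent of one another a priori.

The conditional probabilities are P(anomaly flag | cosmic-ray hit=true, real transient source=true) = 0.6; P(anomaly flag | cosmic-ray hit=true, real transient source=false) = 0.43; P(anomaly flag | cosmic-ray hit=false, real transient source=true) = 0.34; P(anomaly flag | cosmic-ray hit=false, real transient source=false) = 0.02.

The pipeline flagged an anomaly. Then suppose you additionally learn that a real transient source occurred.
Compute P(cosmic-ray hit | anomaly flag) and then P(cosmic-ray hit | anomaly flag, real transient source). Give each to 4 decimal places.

Sum P(anomaly flag|·) weighted by the priors over the 4 (cosmic-ray hit, real transient source) configurations:
  P(anomaly flag) = 0.02×0.86×0.8 + 0.34×0.86×0.2 + 0.43×0.14×0.8 + 0.6×0.14×0.2
        = 0.013760 + 0.058480 + 0.048160 + 0.016800 = 0.137200
Keeping only the cosmic-ray hit-present terms gives 0.064960, so
  P(cosmic-ray hit | anomaly flag) = 0.064960 / 0.137200 ≈ 0.4735

Now also conditioning on real transient source=true:
Weight on cosmic-ray hit=true, given the evidence: 0.6*0.14 = 0.084000
The normalizing constant is 0.34*0.86 + 0.6*0.14 = 0.376400
P(cosmic-ray hit | anomaly flag, real transient source) = 0.084000/0.376400 ≈ 0.2232
This is intercausal reasoning (explaining away): once real transient source accounts for the anomaly flag, cosmic-ray hit becomes less likely.

P(cosmic-ray hit | anomaly flag) ≈ 0.4735; P(cosmic-ray hit | anomaly flag, real transient source) ≈ 0.2232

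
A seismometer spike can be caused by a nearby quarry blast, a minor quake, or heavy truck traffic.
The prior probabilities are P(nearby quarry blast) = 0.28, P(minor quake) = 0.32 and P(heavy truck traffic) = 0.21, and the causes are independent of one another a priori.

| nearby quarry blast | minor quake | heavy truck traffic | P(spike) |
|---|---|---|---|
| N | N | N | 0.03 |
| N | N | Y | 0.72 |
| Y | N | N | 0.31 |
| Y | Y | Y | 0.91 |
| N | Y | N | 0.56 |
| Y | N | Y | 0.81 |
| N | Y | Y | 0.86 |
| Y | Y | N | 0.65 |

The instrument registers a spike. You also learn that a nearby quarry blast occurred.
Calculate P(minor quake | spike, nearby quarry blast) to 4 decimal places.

Sum P(spike|·) weighted by the priors over the 4 (minor quake, heavy truck traffic) configurations:
  P(spike | nearby quarry blast) = 0.31×0.68×0.79 + 0.81×0.68×0.21 + 0.65×0.32×0.79 + 0.91×0.32×0.21
        = 0.166532 + 0.115668 + 0.164320 + 0.061152 = 0.507672
Keeping only the minor quake-present terms gives 0.225472, so
  P(minor quake | spike, nearby quarry blast) = 0.225472 / 0.507672 ≈ 0.4441

P(minor quake | spike, nearby quarry blast) ≈ 0.4441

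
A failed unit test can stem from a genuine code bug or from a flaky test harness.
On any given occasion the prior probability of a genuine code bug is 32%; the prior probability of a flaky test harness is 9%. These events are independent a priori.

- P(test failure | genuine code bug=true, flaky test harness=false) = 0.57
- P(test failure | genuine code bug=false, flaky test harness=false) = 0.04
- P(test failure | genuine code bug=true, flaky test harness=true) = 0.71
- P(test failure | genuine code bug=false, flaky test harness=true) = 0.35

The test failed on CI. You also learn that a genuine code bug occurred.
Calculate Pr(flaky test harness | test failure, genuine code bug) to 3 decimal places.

P(test failure | genuine code bug) = 0.57*0.91 + 0.71*0.09 = 0.518700 + 0.063900 = 0.582600
Of this, 0.063900 comes from 0.71*0.09 (the flaky test harness=true cases).
P(flaky test harness | test failure, genuine code bug) = 0.063900 / 0.582600 ≈ 0.110

Pr(flaky test harness | test failure, genuine code bug) ≈ 0.110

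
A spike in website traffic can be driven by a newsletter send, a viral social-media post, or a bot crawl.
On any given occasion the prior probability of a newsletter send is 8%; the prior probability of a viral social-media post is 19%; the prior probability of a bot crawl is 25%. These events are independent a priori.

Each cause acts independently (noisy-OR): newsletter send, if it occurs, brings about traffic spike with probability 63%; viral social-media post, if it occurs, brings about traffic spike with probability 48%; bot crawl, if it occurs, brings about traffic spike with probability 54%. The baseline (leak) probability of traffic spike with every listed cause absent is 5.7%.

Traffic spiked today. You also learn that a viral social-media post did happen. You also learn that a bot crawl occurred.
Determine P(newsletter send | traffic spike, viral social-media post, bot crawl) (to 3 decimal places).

Under noisy-OR, P(traffic spike | causes) = 1 − (1−0.057)·∏(1−qᵢ) over the active causes.
Numerator (weight on configurations with newsletter send): 0.916541·0.08 = 0.073323
Denominator P(traffic spike | viral social-media post, bot crawl): 0.774434·0.92 + 0.916541·0.08 = 0.785802
Posterior = 0.073323 / 0.785802 ≈ 0.093

P(newsletter send | traffic spike, viral social-media post, bot crawl) ≈ 0.093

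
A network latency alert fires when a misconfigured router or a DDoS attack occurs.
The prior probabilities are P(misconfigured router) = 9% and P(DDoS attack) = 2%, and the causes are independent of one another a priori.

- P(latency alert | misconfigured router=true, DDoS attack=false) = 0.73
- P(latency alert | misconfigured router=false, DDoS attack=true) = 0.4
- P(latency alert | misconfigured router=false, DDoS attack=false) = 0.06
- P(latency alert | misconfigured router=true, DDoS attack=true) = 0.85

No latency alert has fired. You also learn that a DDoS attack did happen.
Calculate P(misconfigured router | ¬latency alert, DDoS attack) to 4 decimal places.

Numerator (weight on configurations with misconfigured router): 0.15·0.09 = 0.013500
Normalizer over all consistent configurations: 0.6·0.91 + 0.15·0.09 = 0.559500
P(misconfigured router | ¬latency alert, DDoS attack) = 0.013500/0.559500 ≈ 0.0241

P(misconfigured router | ¬latency alert, DDoS attack) ≈ 0.0241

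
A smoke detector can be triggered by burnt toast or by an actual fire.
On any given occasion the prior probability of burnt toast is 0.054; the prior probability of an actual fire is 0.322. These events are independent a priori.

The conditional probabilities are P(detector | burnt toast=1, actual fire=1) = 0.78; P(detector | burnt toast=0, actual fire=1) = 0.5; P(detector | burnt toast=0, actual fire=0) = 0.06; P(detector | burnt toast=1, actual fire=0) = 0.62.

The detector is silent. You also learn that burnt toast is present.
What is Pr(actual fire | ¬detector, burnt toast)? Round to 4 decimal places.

Pr(actual fire | ¬detector, burnt toast) ≈ 0.2157

P(¬detector | burnt toast) = 0.38*0.678 + 0.22*0.322 = 0.257640 + 0.070840 = 0.328480
Restricting to configurations with actual fire present: 0.22*0.322 = 0.070840.
Hence the posterior is 0.070840/0.328480 ≈ 0.2157.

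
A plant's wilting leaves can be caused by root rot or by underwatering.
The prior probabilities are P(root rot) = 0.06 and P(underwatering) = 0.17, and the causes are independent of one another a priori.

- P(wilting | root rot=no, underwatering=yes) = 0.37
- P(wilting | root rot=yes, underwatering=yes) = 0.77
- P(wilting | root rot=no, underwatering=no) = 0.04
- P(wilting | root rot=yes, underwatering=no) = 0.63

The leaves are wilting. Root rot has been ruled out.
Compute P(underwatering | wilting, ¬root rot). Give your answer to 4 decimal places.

P(underwatering | wilting, ¬root rot) ≈ 0.6545

P(wilting | ¬root rot) = 0.04·0.83 + 0.37·0.17 = 0.033200 + 0.062900 = 0.096100
Restricting to configurations with underwatering present: 0.37·0.17 = 0.062900.
So P(underwatering | wilting, ¬root rot) = 0.062900/0.096100 ≈ 0.6545.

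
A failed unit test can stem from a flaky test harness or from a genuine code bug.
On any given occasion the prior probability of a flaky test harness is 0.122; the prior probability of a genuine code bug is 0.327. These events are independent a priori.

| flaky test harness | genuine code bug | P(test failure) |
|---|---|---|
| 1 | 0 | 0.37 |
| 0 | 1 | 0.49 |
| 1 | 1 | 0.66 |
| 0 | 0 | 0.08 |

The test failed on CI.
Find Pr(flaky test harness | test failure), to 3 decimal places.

P(test failure) = 0.08·0.878·0.673 + 0.49·0.878·0.327 + 0.37·0.122·0.673 + 0.66·0.122·0.327 = 0.047272 + 0.140682 + 0.030379 + 0.026330 = 0.244663
Of this, 0.056709 comes from 0.030379 + 0.026330 (the flaky test harness=true cases).
So P(flaky test harness | test failure) = 0.056709/0.244663 ≈ 0.232.

Pr(flaky test harness | test failure) ≈ 0.232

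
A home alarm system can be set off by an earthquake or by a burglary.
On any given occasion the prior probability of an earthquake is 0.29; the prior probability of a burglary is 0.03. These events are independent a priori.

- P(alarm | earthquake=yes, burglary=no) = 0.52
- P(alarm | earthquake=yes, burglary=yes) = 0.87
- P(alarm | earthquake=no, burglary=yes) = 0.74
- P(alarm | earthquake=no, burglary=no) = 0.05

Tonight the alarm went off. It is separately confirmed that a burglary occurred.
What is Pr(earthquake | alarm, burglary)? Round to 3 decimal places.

Pr(earthquake | alarm, burglary) ≈ 0.324

Numerator (weight on configurations with earthquake): 0.87*0.29 = 0.252300
Denominator P(alarm | burglary): 0.74*0.71 + 0.87*0.29 = 0.777700
Posterior = 0.252300 / 0.777700 ≈ 0.324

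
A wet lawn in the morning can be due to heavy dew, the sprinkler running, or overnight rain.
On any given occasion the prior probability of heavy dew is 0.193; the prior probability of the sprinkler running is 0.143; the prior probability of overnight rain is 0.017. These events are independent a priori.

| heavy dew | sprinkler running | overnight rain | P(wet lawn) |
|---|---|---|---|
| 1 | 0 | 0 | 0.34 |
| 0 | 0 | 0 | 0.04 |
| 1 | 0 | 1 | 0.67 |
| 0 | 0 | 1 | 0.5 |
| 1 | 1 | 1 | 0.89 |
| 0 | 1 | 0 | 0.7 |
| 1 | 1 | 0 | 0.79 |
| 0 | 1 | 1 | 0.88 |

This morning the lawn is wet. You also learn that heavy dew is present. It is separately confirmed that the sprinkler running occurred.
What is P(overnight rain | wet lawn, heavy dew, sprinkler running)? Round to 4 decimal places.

Sum P(wet lawn|·) weighted by the priors over both values of overnight rain:
  P(wet lawn | heavy dew, sprinkler running) = 0.79*0.983 + 0.89*0.017
        = 0.776570 + 0.015130 = 0.791700
The terms with overnight rain present sum to 0.015130, so
  P(overnight rain | wet lawn, heavy dew, sprinkler running) = 0.015130 / 0.791700 ≈ 0.0191

P(overnight rain | wet lawn, heavy dew, sprinkler running) ≈ 0.0191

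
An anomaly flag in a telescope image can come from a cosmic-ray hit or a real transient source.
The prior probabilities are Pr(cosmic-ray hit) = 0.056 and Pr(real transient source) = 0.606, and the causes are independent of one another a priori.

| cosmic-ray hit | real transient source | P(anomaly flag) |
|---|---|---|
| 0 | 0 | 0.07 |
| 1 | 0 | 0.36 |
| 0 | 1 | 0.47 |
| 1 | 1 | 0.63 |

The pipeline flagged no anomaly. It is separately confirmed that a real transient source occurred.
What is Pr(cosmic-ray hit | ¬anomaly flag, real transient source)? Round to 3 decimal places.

For the numerator, keep only cosmic-ray hit=true terms: 0.37*0.056 = 0.020720
Normalizer over all consistent configurations: 0.53*0.944 + 0.37*0.056 = 0.521040
Posterior = 0.020720 / 0.521040 ≈ 0.040

Pr(cosmic-ray hit | ¬anomaly flag, real transient source) ≈ 0.040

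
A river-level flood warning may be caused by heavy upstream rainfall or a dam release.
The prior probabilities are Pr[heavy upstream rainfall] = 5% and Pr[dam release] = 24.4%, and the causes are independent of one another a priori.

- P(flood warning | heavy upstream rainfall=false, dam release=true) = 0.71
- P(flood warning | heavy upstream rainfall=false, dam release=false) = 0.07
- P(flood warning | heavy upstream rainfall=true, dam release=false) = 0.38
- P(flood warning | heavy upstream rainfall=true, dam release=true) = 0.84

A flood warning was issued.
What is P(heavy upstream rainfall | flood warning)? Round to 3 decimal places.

P(heavy upstream rainfall | flood warning) ≈ 0.103

P(flood warning) = 0.07·0.95·0.756 + 0.71·0.95·0.244 + 0.38·0.05·0.756 + 0.84·0.05·0.244 = 0.050274 + 0.164578 + 0.014364 + 0.010248 = 0.239464
Restricting to configurations with heavy upstream rainfall present: 0.014364 + 0.010248 = 0.024612.
Hence the posterior is 0.024612/0.239464 ≈ 0.103.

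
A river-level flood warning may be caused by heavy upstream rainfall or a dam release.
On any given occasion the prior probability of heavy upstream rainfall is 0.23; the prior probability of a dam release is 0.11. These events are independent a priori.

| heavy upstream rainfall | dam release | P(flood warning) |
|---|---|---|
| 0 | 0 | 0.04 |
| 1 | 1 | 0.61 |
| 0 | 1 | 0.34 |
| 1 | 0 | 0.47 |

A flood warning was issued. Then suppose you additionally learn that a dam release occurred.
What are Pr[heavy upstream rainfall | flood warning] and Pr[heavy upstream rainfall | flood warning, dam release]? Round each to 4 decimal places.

Weight on heavy upstream rainfall=true, given the evidence: 0.096209 + 0.015433 = 0.111642
Normalizer over all consistent configurations: 0.04*0.77*0.89 + 0.34*0.77*0.11 + 0.47*0.23*0.89 + 0.61*0.23*0.11 = 0.167852
Posterior = 0.111642 / 0.167852 ≈ 0.6651

Now condition on the additional information:
Numerator (weight on configurations with heavy upstream rainfall): 0.61·0.23 = 0.140300
The normalizing constant is 0.34·0.77 + 0.61·0.23 = 0.402100
P(heavy upstream rainfall | flood warning, dam release) = 0.140300/0.402100 ≈ 0.3489
This is intercausal reasoning (explaining away): once dam release accounts for the flood warning, heavy upstream rainfall becomes less likely.

Pr[heavy upstream rainfall | flood warning] ≈ 0.6651; Pr[heavy upstream rainfall | flood warning, dam release] ≈ 0.3489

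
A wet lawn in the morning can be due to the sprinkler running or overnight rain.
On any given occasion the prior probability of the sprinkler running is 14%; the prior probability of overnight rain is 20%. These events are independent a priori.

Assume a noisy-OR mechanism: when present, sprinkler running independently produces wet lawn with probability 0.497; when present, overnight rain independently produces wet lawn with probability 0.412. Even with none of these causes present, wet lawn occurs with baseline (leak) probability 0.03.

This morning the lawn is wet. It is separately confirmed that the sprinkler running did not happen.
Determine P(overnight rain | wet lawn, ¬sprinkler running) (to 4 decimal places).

P(overnight rain | wet lawn, ¬sprinkler running) ≈ 0.7817

Under noisy-OR, P(wet lawn | causes) = 1 − (1−0.03)·∏(1−qᵢ) over the active causes.
P(wet lawn | ¬sprinkler running) = 0.03·0.8 + 0.42964·0.2 = 0.024000 + 0.085928 = 0.109928
The overnight rain-present share is 0.42964·0.2 = 0.085928.
P(overnight rain | wet lawn, ¬sprinkler running) = 0.085928 / 0.109928 ≈ 0.7817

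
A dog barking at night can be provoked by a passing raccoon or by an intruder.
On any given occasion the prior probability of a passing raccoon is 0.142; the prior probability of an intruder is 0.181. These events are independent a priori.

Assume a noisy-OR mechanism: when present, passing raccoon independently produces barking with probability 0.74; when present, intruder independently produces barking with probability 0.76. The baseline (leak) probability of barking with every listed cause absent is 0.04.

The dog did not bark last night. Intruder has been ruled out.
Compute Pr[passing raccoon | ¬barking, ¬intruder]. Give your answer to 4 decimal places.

Under noisy-OR, P(barking | causes) = 1 − (1−0.04)·∏(1−qᵢ) over the active causes.
Sum P(¬barking|·) weighted by the priors over both values of passing raccoon:
  P(¬barking | ¬intruder) = 0.96*0.858 + 0.2496*0.142
        = 0.823680 + 0.035443 = 0.859123
The terms with passing raccoon present sum to 0.035443, so
  P(passing raccoon | ¬barking, ¬intruder) = 0.035443 / 0.859123 ≈ 0.0413

Pr[passing raccoon | ¬barking, ¬intruder] ≈ 0.0413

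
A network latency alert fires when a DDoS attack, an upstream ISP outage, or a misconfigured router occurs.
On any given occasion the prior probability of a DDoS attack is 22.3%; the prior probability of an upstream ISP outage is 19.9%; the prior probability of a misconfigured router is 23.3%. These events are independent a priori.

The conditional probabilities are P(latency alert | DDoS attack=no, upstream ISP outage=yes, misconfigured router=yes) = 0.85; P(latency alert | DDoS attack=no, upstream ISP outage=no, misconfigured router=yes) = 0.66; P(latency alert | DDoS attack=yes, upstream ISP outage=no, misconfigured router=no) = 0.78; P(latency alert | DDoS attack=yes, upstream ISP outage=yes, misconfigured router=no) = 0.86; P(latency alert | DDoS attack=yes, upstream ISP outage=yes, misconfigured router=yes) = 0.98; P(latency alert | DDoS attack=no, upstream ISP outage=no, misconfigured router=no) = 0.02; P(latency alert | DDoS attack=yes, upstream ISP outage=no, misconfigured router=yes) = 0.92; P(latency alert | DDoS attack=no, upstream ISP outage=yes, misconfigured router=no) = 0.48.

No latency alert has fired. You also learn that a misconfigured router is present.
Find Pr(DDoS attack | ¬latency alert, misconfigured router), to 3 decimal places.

Pr(DDoS attack | ¬latency alert, misconfigured router) ≈ 0.061

For the numerator, keep only DDoS attack=true terms: 0.014290 + 0.000888 = 0.015178
Denominator P(¬latency alert | misconfigured router): 0.34*0.777*0.801 + 0.15*0.777*0.199 + 0.08*0.223*0.801 + 0.02*0.223*0.199 = 0.249979
Posterior = 0.015178 / 0.249979 ≈ 0.061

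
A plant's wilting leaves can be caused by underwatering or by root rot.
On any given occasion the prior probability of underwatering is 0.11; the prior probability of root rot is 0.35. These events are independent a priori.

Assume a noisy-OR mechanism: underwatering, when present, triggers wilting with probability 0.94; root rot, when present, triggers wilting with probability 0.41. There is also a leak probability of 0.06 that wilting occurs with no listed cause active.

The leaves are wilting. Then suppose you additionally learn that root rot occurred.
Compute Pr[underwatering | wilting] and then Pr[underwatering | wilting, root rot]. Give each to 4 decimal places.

Pr[underwatering | wilting] ≈ 0.3764; Pr[underwatering | wilting, root rot] ≈ 0.2115

Under noisy-OR, P(wilting | causes) = 1 − (1−0.06)·∏(1−qᵢ) over the active causes.
P(wilting) = 0.06*0.89*0.65 + 0.4454*0.89*0.35 + 0.9436*0.11*0.65 + 0.966724*0.11*0.35 = 0.034710 + 0.138742 + 0.067467 + 0.037219 = 0.278138
The underwatering-present share is 0.067467 + 0.037219 = 0.104686.
So P(underwatering | wilting) = 0.104686/0.278138 ≈ 0.3764.

Now also conditioning on root rot=true:
For the numerator, keep only underwatering=true terms: 0.966724*0.11 = 0.106340
Denominator P(wilting | root rot): 0.4454*0.89 + 0.966724*0.11 = 0.502746
Posterior = 0.106340 / 0.502746 ≈ 0.2115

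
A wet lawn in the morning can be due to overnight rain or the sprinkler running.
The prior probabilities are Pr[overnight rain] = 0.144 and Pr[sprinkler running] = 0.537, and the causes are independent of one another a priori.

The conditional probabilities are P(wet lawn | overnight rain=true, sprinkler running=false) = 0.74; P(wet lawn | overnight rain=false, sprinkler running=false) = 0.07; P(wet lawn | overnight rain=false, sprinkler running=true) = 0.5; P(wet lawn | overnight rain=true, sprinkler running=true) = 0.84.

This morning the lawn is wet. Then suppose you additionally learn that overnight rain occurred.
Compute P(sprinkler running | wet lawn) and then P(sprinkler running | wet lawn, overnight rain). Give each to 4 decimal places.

P(sprinkler running | wet lawn) ≈ 0.7927; P(sprinkler running | wet lawn, overnight rain) ≈ 0.5683

By total probability over the 4 (overnight rain, sprinkler running) configurations:
  P(wet lawn) = 0.07×0.856×0.463 + 0.5×0.856×0.537 + 0.74×0.144×0.463 + 0.84×0.144×0.537
        = 0.027743 + 0.229836 + 0.049337 + 0.064956 = 0.371872
The terms with sprinkler running present sum to 0.294792, so
  P(sprinkler running | wet lawn) = 0.294792 / 0.371872 ≈ 0.7927

With the extra evidence:
Sum P(wet lawn|·) weighted by the priors over both values of sprinkler running:
  P(wet lawn | overnight rain) = 0.74*0.463 + 0.84*0.537
        = 0.342620 + 0.451080 = 0.793700
The terms with sprinkler running present sum to 0.451080, so
  P(sprinkler running | wet lawn, overnight rain) = 0.451080 / 0.793700 ≈ 0.5683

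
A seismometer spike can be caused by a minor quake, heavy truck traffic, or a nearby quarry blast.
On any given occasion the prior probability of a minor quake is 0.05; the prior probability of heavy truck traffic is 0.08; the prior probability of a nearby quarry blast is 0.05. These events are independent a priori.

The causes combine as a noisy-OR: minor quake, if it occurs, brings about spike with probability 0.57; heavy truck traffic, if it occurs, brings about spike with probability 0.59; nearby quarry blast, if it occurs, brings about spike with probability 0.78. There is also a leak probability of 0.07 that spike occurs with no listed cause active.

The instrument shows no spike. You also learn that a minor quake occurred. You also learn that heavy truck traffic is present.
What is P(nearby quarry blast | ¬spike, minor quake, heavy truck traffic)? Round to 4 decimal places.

Under noisy-OR, P(spike | causes) = 1 − (1−0.07)·∏(1−qᵢ) over the active causes.
For the numerator, keep only nearby quarry blast=true terms: 0.036071×0.05 = 0.001804
The normalizing constant is 0.163959×0.95 + 0.036071×0.05 = 0.157565
P(nearby quarry blast | ¬spike, minor quake, heavy truck traffic) = 0.001804/0.157565 ≈ 0.0114

P(nearby quarry blast | ¬spike, minor quake, heavy truck traffic) ≈ 0.0114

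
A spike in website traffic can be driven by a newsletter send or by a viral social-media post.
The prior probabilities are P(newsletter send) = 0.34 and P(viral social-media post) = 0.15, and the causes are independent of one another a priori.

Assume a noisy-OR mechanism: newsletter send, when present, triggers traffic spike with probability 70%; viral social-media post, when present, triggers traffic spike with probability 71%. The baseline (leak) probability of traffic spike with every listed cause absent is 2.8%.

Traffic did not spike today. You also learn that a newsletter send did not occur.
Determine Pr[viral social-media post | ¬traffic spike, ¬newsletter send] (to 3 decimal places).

Pr[viral social-media post | ¬traffic spike, ¬newsletter send] ≈ 0.049

Under noisy-OR, P(traffic spike | causes) = 1 − (1−0.028)·∏(1−qᵢ) over the active causes.
Weight on viral social-media post=true, given the evidence: 0.28188*0.15 = 0.042282
The normalizing constant is 0.972*0.85 + 0.28188*0.15 = 0.868482
P(viral social-media post | ¬traffic spike, ¬newsletter send) = 0.042282/0.868482 ≈ 0.049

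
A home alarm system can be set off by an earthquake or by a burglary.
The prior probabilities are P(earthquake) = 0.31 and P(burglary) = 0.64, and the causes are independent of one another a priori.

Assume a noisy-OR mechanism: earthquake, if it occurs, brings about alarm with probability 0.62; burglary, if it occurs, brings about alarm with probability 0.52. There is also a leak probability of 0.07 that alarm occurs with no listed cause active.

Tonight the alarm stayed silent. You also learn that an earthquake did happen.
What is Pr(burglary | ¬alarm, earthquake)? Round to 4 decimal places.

Under noisy-OR, P(alarm | causes) = 1 − (1−0.07)·∏(1−qᵢ) over the active causes.
P(¬alarm | earthquake) = 0.3534*0.36 + 0.169632*0.64 = 0.127224 + 0.108564 = 0.235788
Of this, 0.108564 comes from 0.169632*0.64 (the burglary=true cases).
Hence the posterior is 0.108564/0.235788 ≈ 0.4604.

Pr(burglary | ¬alarm, earthquake) ≈ 0.4604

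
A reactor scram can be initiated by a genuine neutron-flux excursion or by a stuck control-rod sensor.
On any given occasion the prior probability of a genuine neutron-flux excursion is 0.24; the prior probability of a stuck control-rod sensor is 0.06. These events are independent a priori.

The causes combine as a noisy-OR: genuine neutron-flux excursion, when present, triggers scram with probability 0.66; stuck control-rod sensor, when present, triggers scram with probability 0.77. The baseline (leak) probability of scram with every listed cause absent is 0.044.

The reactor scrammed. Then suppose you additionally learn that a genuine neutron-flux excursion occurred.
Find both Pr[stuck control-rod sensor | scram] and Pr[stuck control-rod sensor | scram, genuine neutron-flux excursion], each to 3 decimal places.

Under noisy-OR, P(scram | causes) = 1 − (1−0.044)·∏(1−qᵢ) over the active causes.
P(scram) = 0.044·0.76·0.94 + 0.78012·0.76·0.06 + 0.67496·0.24·0.94 + 0.925241·0.24·0.06 = 0.031434 + 0.035573 + 0.152271 + 0.013323 = 0.232601
The stuck control-rod sensor-present share is 0.035573 + 0.013323 = 0.048896.
So P(stuck control-rod sensor | scram) = 0.048896/0.232601 ≈ 0.210.

Now condition on the additional information:
Enumerate both values of stuck control-rod sensor and weight by the priors:
  P(scram | genuine neutron-flux excursion) = 0.67496·0.94 + 0.925241·0.06
        = 0.634462 + 0.055514 = 0.689976
Configurations with stuck control-rod sensor contribute 0.055514, so
  P(stuck control-rod sensor | scram, genuine neutron-flux excursion) = 0.055514 / 0.689976 ≈ 0.080

Pr[stuck control-rod sensor | scram] ≈ 0.210; Pr[stuck control-rod sensor | scram, genuine neutron-flux excursion] ≈ 0.080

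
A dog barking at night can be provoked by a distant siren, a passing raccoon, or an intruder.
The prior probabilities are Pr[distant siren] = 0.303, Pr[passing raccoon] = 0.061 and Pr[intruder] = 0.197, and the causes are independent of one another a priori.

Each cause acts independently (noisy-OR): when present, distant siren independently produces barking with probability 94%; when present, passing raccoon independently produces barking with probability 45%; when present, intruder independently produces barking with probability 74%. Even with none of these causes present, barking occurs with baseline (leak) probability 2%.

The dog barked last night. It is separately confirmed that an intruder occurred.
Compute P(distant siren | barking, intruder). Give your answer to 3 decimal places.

P(distant siren | barking, intruder) ≈ 0.363

Under noisy-OR, P(barking | causes) = 1 − (1−0.02)·∏(1−qᵢ) over the active causes.
P(barking | intruder) = 0.7452*0.697*0.939 + 0.85986*0.697*0.061 + 0.984712*0.303*0.939 + 0.991592*0.303*0.061 = 0.487721 + 0.036559 + 0.280167 + 0.018328 = 0.822775
Of this, 0.298495 comes from 0.280167 + 0.018328 (the distant siren=true cases).
P(distant siren | barking, intruder) = 0.298495 / 0.822775 ≈ 0.363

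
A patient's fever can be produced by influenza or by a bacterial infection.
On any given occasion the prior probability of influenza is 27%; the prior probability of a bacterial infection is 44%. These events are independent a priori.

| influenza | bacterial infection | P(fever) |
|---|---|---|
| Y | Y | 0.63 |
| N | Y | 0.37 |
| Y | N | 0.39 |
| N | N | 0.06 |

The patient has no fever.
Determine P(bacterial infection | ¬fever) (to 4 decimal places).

P(bacterial infection | ¬fever) ≈ 0.3408

Weight on bacterial infection=true, given the evidence: 0.202356 + 0.043956 = 0.246312
The normalizing constant is 0.94*0.73*0.56 + 0.63*0.73*0.44 + 0.61*0.27*0.56 + 0.37*0.27*0.44 = 0.722816
P(bacterial infection | ¬fever) = 0.246312/0.722816 ≈ 0.3408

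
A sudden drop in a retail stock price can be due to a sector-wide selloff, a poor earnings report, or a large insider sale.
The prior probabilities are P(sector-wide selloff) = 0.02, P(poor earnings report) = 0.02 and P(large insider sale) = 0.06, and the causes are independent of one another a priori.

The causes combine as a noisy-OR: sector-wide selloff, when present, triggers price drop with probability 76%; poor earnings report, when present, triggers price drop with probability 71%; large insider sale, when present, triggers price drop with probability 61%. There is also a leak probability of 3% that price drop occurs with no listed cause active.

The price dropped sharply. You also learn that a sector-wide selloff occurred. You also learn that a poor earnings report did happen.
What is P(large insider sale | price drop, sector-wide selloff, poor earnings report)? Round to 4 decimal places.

P(large insider sale | price drop, sector-wide selloff, poor earnings report) ≈ 0.0625

Under noisy-OR, P(price drop | causes) = 1 − (1−0.03)·∏(1−qᵢ) over the active causes.
Enumerate both values of large insider sale and weight by the priors:
  P(price drop | sector-wide selloff, poor earnings report) = 0.932488×0.94 + 0.97367×0.06
        = 0.876539 + 0.058420 = 0.934959
The terms with large insider sale present sum to 0.058420, so
  P(large insider sale | price drop, sector-wide selloff, poor earnings report) = 0.058420 / 0.934959 ≈ 0.0625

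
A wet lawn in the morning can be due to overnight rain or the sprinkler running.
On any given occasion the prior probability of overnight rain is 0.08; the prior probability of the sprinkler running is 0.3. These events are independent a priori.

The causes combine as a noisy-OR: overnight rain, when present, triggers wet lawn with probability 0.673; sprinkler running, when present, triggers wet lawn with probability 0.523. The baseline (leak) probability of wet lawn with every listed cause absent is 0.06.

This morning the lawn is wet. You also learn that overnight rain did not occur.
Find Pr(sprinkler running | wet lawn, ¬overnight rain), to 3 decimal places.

Pr(sprinkler running | wet lawn, ¬overnight rain) ≈ 0.798

Under noisy-OR, P(wet lawn | causes) = 1 − (1−0.06)·∏(1−qᵢ) over the active causes.
For the numerator, keep only sprinkler running=true terms: 0.55162*0.3 = 0.165486
The normalizing constant is 0.06*0.7 + 0.55162*0.3 = 0.207486
Posterior = 0.165486 / 0.207486 ≈ 0.798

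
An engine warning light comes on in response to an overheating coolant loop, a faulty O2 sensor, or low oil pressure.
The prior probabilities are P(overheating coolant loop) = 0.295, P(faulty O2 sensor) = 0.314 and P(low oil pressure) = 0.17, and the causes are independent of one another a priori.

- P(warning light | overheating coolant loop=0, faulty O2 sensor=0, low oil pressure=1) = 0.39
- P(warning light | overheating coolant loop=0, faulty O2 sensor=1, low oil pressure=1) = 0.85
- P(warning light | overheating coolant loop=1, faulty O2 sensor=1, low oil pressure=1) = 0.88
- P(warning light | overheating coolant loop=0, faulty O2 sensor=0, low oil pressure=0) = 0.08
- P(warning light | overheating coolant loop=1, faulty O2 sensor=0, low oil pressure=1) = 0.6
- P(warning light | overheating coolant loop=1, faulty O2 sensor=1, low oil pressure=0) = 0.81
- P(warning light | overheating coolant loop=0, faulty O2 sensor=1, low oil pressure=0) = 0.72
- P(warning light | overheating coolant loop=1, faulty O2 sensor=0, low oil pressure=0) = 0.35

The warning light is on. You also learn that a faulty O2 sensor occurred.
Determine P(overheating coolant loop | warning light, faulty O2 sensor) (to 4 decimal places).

P(warning light | faulty O2 sensor) = 0.72·0.705·0.83 + 0.85·0.705·0.17 + 0.81·0.295·0.83 + 0.88·0.295·0.17 = 0.421308 + 0.101873 + 0.198328 + 0.044132 = 0.765641
Of this, 0.242460 comes from 0.198328 + 0.044132 (the overheating coolant loop=true cases).
So P(overheating coolant loop | warning light, faulty O2 sensor) = 0.242460/0.765641 ≈ 0.3167.

P(overheating coolant loop | warning light, faulty O2 sensor) ≈ 0.3167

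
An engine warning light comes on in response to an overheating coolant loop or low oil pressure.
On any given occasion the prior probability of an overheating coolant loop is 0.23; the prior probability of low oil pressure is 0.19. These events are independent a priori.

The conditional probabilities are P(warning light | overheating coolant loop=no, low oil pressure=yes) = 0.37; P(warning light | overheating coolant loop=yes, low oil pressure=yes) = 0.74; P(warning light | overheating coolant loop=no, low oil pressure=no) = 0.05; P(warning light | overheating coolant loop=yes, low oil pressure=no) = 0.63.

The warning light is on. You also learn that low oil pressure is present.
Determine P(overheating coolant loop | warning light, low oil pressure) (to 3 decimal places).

P(overheating coolant loop | warning light, low oil pressure) ≈ 0.374

Enumerate both values of overheating coolant loop and weight by the priors:
  P(warning light | low oil pressure) = 0.37×0.77 + 0.74×0.23
        = 0.284900 + 0.170200 = 0.455100
The terms with overheating coolant loop present sum to 0.170200, so
  P(overheating coolant loop | warning light, low oil pressure) = 0.170200 / 0.455100 ≈ 0.374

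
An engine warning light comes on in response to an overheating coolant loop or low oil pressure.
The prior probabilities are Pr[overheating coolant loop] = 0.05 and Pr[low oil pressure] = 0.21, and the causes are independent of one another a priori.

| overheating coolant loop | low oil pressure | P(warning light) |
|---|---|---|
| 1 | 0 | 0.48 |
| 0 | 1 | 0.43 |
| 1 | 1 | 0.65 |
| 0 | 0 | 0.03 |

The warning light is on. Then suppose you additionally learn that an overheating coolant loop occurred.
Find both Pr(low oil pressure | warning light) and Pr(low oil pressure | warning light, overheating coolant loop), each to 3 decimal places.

Weight on low oil pressure=true, given the evidence: 0.085785 + 0.006825 = 0.092610
Normalizer over all consistent configurations: 0.03·0.95·0.79 + 0.43·0.95·0.21 + 0.48·0.05·0.79 + 0.65·0.05·0.21 = 0.134085
P(low oil pressure | warning light) = 0.092610/0.134085 ≈ 0.691

Now condition on the additional information:
P(warning light | overheating coolant loop) = 0.48*0.79 + 0.65*0.21 = 0.379200 + 0.136500 = 0.515700
Of this, 0.136500 comes from 0.65*0.21 (the low oil pressure=true cases).
So P(low oil pressure | warning light, overheating coolant loop) = 0.136500/0.515700 ≈ 0.265.

Pr(low oil pressure | warning light) ≈ 0.691; Pr(low oil pressure | warning light, overheating coolant loop) ≈ 0.265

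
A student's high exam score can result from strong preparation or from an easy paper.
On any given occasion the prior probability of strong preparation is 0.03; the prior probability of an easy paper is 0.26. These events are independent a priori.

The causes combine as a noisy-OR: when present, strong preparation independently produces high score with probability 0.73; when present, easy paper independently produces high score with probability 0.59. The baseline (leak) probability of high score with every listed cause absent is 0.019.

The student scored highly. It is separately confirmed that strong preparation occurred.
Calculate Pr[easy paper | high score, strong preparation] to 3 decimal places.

Pr[easy paper | high score, strong preparation] ≈ 0.299

Under noisy-OR, P(high score | causes) = 1 − (1−0.019)·∏(1−qᵢ) over the active causes.
Numerator (weight on configurations with easy paper): 0.891403*0.26 = 0.231765
Normalizer over all consistent configurations: 0.73513*0.74 + 0.891403*0.26 = 0.775761
Posterior = 0.231765 / 0.775761 ≈ 0.299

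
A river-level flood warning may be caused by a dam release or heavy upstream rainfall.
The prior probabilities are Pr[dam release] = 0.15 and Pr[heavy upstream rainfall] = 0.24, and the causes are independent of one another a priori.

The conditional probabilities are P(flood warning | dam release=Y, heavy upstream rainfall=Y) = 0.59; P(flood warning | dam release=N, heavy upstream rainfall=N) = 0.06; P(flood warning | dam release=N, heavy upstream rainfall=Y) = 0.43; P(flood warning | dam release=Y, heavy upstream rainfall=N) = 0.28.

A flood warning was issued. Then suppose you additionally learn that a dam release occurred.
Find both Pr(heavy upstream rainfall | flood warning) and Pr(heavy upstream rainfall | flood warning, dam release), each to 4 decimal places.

Pr(heavy upstream rainfall | flood warning) ≈ 0.6065; Pr(heavy upstream rainfall | flood warning, dam release) ≈ 0.3995

Weight on heavy upstream rainfall=true, given the evidence: 0.087720 + 0.021240 = 0.108960
Denominator P(flood warning): 0.06·0.85·0.76 + 0.43·0.85·0.24 + 0.28·0.15·0.76 + 0.59·0.15·0.24 = 0.179640
P(heavy upstream rainfall | flood warning) = 0.108960/0.179640 ≈ 0.6065

Now also conditioning on dam release=true:
Numerator (weight on configurations with heavy upstream rainfall): 0.59×0.24 = 0.141600
Normalizer over all consistent configurations: 0.28×0.76 + 0.59×0.24 = 0.354400
P(heavy upstream rainfall | flood warning, dam release) = 0.141600/0.354400 ≈ 0.3995
This is intercausal reasoning (explaining away): once dam release accounts for the flood warning, heavy upstream rainfall becomes less likely.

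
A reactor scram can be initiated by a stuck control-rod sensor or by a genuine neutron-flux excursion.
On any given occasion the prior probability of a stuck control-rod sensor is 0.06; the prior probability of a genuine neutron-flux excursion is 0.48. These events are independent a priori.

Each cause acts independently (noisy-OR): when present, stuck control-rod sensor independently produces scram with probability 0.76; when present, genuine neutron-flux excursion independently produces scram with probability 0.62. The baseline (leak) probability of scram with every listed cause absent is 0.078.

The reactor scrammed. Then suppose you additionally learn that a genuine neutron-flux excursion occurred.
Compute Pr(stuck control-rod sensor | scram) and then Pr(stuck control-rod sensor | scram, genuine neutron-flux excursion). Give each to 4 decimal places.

Under noisy-OR, P(scram | causes) = 1 − (1−0.078)·∏(1−qᵢ) over the active causes.
For the numerator, keep only stuck control-rod sensor=true terms: 0.024296 + 0.026378 = 0.050674
The normalizing constant is 0.078×0.94×0.52 + 0.64964×0.94×0.48 + 0.77872×0.06×0.52 + 0.915914×0.06×0.48 = 0.381918
Posterior = 0.050674 / 0.381918 ≈ 0.1327

Now condition on the additional information:
By total probability over both values of stuck control-rod sensor:
  P(scram | genuine neutron-flux excursion) = 0.64964·0.94 + 0.915914·0.06
        = 0.610662 + 0.054955 = 0.665617
The terms with stuck control-rod sensor present sum to 0.054955, so
  P(stuck control-rod sensor | scram, genuine neutron-flux excursion) = 0.054955 / 0.665617 ≈ 0.0826
The drop from 0.1327 to 0.0826 is the explaining-away (discounting) effect.

Pr(stuck control-rod sensor | scram) ≈ 0.1327; Pr(stuck control-rod sensor | scram, genuine neutron-flux excursion) ≈ 0.0826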